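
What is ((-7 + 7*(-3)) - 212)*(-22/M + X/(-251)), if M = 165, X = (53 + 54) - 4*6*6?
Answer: -848/251 ≈ -3.3785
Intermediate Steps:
X = -37 (X = 107 - 24*6 = 107 - 144 = -37)
((-7 + 7*(-3)) - 212)*(-22/M + X/(-251)) = ((-7 + 7*(-3)) - 212)*(-22/165 - 37/(-251)) = ((-7 - 21) - 212)*(-22*1/165 - 37*(-1/251)) = (-28 - 212)*(-2/15 + 37/251) = -240*53/3765 = -848/251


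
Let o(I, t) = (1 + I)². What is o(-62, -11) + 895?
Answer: 4616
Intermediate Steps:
o(-62, -11) + 895 = (1 - 62)² + 895 = (-61)² + 895 = 3721 + 895 = 4616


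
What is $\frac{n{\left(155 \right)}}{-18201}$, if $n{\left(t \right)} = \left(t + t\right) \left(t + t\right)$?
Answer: $- \frac{96100}{18201} \approx -5.2799$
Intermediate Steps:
$n{\left(t \right)} = 4 t^{2}$ ($n{\left(t \right)} = 2 t 2 t = 4 t^{2}$)
$\frac{n{\left(155 \right)}}{-18201} = \frac{4 \cdot 155^{2}}{-18201} = 4 \cdot 24025 \left(- \frac{1}{18201}\right) = 96100 \left(- \frac{1}{18201}\right) = - \frac{96100}{18201}$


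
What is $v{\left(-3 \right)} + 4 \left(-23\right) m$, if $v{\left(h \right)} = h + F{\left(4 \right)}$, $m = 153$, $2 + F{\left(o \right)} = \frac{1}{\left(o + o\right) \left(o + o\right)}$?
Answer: $- \frac{901183}{64} \approx -14081.0$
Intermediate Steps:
$F{\left(o \right)} = -2 + \frac{1}{4 o^{2}}$ ($F{\left(o \right)} = -2 + \frac{1}{\left(o + o\right) \left(o + o\right)} = -2 + \frac{1}{2 o 2 o} = -2 + \frac{1}{4 o^{2}}$)
$v{\left(h \right)} = - \frac{127}{64} + h$ ($v{\left(h \right)} = h - \left(2 - \frac{1}{4 \cdot 16}\right) = h + \left(-2 + \frac{1}{4} \cdot \frac{1}{16}\right) = h + \left(-2 + \frac{1}{64}\right) = h - \frac{127}{64} = - \frac{127}{64} + h$)
$v{\left(-3 \right)} + 4 \left(-23\right) m = \left(- \frac{127}{64} - 3\right) + 4 \left(-23\right) 153 = - \frac{319}{64} - 14076 = - \frac{901183}{64}$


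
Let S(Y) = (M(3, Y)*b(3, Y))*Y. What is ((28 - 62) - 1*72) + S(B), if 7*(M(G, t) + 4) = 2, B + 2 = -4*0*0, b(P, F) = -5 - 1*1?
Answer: -1054/7 ≈ -150.57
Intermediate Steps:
b(P, F) = -6 (b(P, F) = -5 - 1 = -6)
B = -2 (B = -2 - 4*0*0 = -2 + 0*0 = -2 + 0 = -2)
M(G, t) = -26/7 (M(G, t) = -4 + (⅐)*2 = -4 + 2/7 = -26/7)
S(Y) = 156*Y/7 (S(Y) = (-26/7*(-6))*Y = 156*Y/7)
((28 - 62) - 1*72) + S(B) = ((28 - 62) - 1*72) + (156/7)*(-2) = (-34 - 72) - 312/7 = -106 - 312/7 = -1054/7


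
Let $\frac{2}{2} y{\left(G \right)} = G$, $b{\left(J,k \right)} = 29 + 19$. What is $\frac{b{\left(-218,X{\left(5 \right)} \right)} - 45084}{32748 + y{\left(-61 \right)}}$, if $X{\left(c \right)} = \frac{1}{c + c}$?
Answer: $- \frac{45036}{32687} \approx -1.3778$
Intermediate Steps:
$X{\left(c \right)} = \frac{1}{2 c}$
$b{\left(J,k \right)} = 48$
$y{\left(G \right)} = G$
$\frac{b{\left(-218,X{\left(5 \right)} \right)} - 45084}{32748 + y{\left(-61 \right)}} = \frac{48 - 45084}{32748 - 61} = - \frac{45036}{32687}$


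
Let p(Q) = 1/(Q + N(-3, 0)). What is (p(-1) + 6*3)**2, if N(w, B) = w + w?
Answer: 15625/49 ≈ 318.88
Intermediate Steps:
N(w, B) = 2*w
p(Q) = 1/(-6 + Q) (p(Q) = 1/(Q + 2*(-3)) = 1/(Q - 6) = 1/(-6 + Q))
(p(-1) + 6*3)**2 = (1/(-6 - 1) + 6*3)**2 = (1/(-7) + 18)**2 = (-1/7 + 18)**2 = (125/7)**2 = 15625/49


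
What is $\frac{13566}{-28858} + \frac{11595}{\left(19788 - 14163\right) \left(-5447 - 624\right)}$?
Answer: $- \frac{15453500992}{32849422125} \approx -0.47043$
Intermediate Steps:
$\frac{13566}{-28858} + \frac{11595}{\left(19788 - 14163\right) \left(-5447 - 624\right)} = 13566 \left(- \frac{1}{28858}\right) + \frac{11595}{5625 \left(-6071\right)} = - \frac{6783}{14429} + \frac{11595}{-34149375} = - \frac{6783}{14429} + 11595 \left(- \frac{1}{34149375}\right) = - \frac{6783}{14429} - \frac{773}{2276625} = - \frac{15453500992}{32849422125}$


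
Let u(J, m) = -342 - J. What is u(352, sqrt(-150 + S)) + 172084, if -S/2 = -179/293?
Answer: 171390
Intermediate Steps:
S = 358/293 (S = -(-358)/293 = -2*(-179/293) = 358/293 ≈ 1.2218)
u(352, sqrt(-150 + S)) + 172084 = (-342 - 1*352) + 172084 = (-342 - 352) + 172084 = -694 + 172084 = 171390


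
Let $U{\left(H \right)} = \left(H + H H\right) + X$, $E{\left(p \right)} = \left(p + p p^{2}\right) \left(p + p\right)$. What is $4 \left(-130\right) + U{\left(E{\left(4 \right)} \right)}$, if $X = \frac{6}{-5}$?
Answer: $\frac{1479794}{5} \approx 2.9596 \cdot 10^{5}$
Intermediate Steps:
$E{\left(p \right)} = 2 p \left(p + p^{3}\right)$ ($E{\left(p \right)} = \left(p + p^{3}\right) 2 p = 2 p \left(p + p^{3}\right)$)
$X = - \frac{6}{5}$ ($X = 6 \left(- \frac{1}{5}\right) = - \frac{6}{5} \approx -1.2$)
$U{\left(H \right)} = - \frac{6}{5} + H + H^{2}$ ($U{\left(H \right)} = \left(H + H H\right) - \frac{6}{5} = \left(H + H^{2}\right) - \frac{6}{5} = - \frac{6}{5} + H + H^{2}$)
$4 \left(-130\right) + U{\left(E{\left(4 \right)} \right)} = 4 \left(-130\right) + \left(- \frac{6}{5} + 2 \cdot 4^{2} \left(1 + 4^{2}\right) + \left(2 \cdot 4^{2} \left(1 + 4^{2}\right)\right)^{2}\right) = -520 + \left(- \frac{6}{5} + 2 \cdot 16 \left(1 + 16\right) + \left(2 \cdot 16 \left(1 + 16\right)\right)^{2}\right) = -520 + \left(- \frac{6}{5} + 2 \cdot 16 \cdot 17 + \left(2 \cdot 16 \cdot 17\right)^{2}\right) = -520 + \left(- \frac{6}{5} + 544 + 544^{2}\right) = -520 + \left(- \frac{6}{5} + 544 + 295936\right) = -520 + \frac{1482394}{5} = \frac{1479794}{5}$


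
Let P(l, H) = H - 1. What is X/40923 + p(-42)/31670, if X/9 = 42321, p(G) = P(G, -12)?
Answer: 1340246959/144003490 ≈ 9.3070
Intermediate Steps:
P(l, H) = -1 + H
p(G) = -13 (p(G) = -1 - 12 = -13)
X = 380889 (X = 9*42321 = 380889)
X/40923 + p(-42)/31670 = 380889/40923 - 13/31670 = 380889*(1/40923) - 13*1/31670 = 42321/4547 - 13/31670 = 1340246959/144003490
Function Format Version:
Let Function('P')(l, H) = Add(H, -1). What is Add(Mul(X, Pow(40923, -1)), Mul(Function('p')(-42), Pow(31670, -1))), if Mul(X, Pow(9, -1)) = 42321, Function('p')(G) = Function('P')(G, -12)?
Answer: Rational(1340246959, 144003490) ≈ 9.3070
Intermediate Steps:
Function('P')(l, H) = Add(-1, H)
Function('p')(G) = -13 (Function('p')(G) = Add(-1, -12) = -13)
X = 380889 (X = Mul(9, 42321) = 380889)
Add(Mul(X, Pow(40923, -1)), Mul(Function('p')(-42), Pow(31670, -1))) = Add(Mul(380889, Pow(40923, -1)), Mul(-13, Pow(31670, -1))) = Add(Mul(380889, Rational(1, 40923)), Mul(-13, Rational(1, 31670))) = Add(Rational(42321, 4547), Rational(-13, 31670)) = Rational(1340246959, 144003490)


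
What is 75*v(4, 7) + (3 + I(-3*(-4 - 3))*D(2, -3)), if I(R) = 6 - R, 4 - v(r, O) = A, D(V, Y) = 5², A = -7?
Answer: 453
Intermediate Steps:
D(V, Y) = 25
v(r, O) = 11 (v(r, O) = 4 - 1*(-7) = 4 + 7 = 11)
75*v(4, 7) + (3 + I(-3*(-4 - 3))*D(2, -3)) = 75*11 + (3 + (6 - (-3)*(-4 - 3))*25) = 825 + (3 + (6 - (-3)*(-7))*25) = 825 + (3 + (6 - 1*21)*25) = 825 + (3 + (6 - 21)*25) = 825 + (3 - 15*25) = 825 + (3 - 375) = 825 - 372 = 453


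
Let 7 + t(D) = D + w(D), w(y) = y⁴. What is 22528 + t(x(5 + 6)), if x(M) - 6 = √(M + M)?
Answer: 29059 + 1393*√22 ≈ 35593.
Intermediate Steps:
x(M) = 6 + √2*√M (x(M) = 6 + √(M + M) = 6 + √(2*M) = 6 + √2*√M)
t(D) = -7 + D + D⁴ (t(D) = -7 + (D + D⁴) = -7 + D + D⁴)
22528 + t(x(5 + 6)) = 22528 + (-7 + (6 + √2*√(5 + 6)) + (6 + √2*√(5 + 6))⁴) = 22528 + (-7 + (6 + √2*√11) + (6 + √2*√11)⁴) = 22528 + (-7 + (6 + √22) + (6 + √22)⁴) = 22528 + (-1 + √22 + (6 + √22)⁴) = 22527 + √22 + (6 + √22)⁴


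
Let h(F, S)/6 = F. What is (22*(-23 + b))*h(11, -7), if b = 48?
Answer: 36300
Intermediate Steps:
h(F, S) = 6*F
(22*(-23 + b))*h(11, -7) = (22*(-23 + 48))*(6*11) = (22*25)*66 = 550*66 = 36300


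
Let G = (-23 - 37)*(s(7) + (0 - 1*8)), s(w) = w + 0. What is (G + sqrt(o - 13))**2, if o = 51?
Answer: (60 + sqrt(38))**2 ≈ 4377.7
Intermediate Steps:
s(w) = w
G = 60 (G = (-23 - 37)*(7 + (0 - 1*8)) = -60*(7 + (0 - 8)) = -60*(7 - 8) = -60*(-1) = 60)
(G + sqrt(o - 13))**2 = (60 + sqrt(51 - 13))**2 = (60 + sqrt(38))**2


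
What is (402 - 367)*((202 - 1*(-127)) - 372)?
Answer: -1505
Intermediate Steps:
(402 - 367)*((202 - 1*(-127)) - 372) = 35*((202 + 127) - 372) = 35*(329 - 372) = 35*(-43) = -1505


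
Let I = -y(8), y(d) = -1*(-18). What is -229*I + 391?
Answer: 4513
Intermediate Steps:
y(d) = 18
I = -18 (I = -1*18 = -18)
-229*I + 391 = -229*(-18) + 391 = 4122 + 391 = 4513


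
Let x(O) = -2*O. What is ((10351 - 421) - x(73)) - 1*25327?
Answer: -15251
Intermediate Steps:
((10351 - 421) - x(73)) - 1*25327 = ((10351 - 421) - (-2)*73) - 1*25327 = (9930 - 1*(-146)) - 25327 = (9930 + 146) - 25327 = 10076 - 25327 = -15251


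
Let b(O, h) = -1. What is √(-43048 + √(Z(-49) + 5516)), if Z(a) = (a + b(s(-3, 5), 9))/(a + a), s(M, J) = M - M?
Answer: √(-2109352 + 7*√270309)/7 ≈ 207.3*I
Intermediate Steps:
s(M, J) = 0
Z(a) = (-1 + a)/(2*a) (Z(a) = (a - 1)/(a + a) = (-1 + a)/((2*a)) = (-1 + a)*(1/(2*a)) = (-1 + a)/(2*a))
√(-43048 + √(Z(-49) + 5516)) = √(-43048 + √((½)*(-1 - 49)/(-49) + 5516)) = √(-43048 + √((½)*(-1/49)*(-50) + 5516)) = √(-43048 + √(25/49 + 5516)) = √(-43048 + √(270309/49)) = √(-43048 + √270309/7)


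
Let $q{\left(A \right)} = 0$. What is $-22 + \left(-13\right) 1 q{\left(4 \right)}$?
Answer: $-22$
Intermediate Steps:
$-22 + \left(-13\right) 1 q{\left(4 \right)} = -22 + \left(-13\right) 1 \cdot 0 = -22 - 0 = -22 + 0 = -22$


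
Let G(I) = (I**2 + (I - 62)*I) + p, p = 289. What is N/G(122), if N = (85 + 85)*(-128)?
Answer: -21760/22493 ≈ -0.96741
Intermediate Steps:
G(I) = 289 + I**2 + I*(-62 + I) (G(I) = (I**2 + (I - 62)*I) + 289 = (I**2 + (-62 + I)*I) + 289 = (I**2 + I*(-62 + I)) + 289 = 289 + I**2 + I*(-62 + I))
N = -21760 (N = 170*(-128) = -21760)
N/G(122) = -21760/(289 - 62*122 + 2*122**2) = -21760/(289 - 7564 + 2*14884) = -21760/(289 - 7564 + 29768) = -21760/22493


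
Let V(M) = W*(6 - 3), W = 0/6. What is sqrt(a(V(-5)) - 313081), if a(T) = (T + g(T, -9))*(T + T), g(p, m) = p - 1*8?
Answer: I*sqrt(313081) ≈ 559.54*I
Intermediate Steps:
g(p, m) = -8 + p (g(p, m) = p - 8 = -8 + p)
W = 0 (W = 0*(1/6) = 0)
V(M) = 0 (V(M) = 0*(6 - 3) = 0*3 = 0)
a(T) = 2*T*(-8 + 2*T) (a(T) = (T + (-8 + T))*(T + T) = (-8 + 2*T)*(2*T) = 2*T*(-8 + 2*T))
sqrt(a(V(-5)) - 313081) = sqrt(4*0*(-4 + 0) - 313081) = sqrt(4*0*(-4) - 313081) = sqrt(0 - 313081) = sqrt(-313081) = I*sqrt(313081)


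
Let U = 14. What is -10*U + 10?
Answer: -130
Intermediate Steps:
-10*U + 10 = -10*14 + 10 = -140 + 10 = -130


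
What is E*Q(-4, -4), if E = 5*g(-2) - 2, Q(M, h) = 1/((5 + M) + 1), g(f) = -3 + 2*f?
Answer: -37/2 ≈ -18.500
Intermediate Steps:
Q(M, h) = 1/(6 + M)
E = -37 (E = 5*(-3 + 2*(-2)) - 2 = 5*(-3 - 4) - 2 = 5*(-7) - 2 = -35 - 2 = -37)
E*Q(-4, -4) = -37/(6 - 4) = -37/2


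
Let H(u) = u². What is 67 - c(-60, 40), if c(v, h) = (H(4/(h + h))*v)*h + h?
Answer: 33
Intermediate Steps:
c(v, h) = h + 4*v/h (c(v, h) = ((4/(h + h))²*v)*h + h = ((4/((2*h)))²*v)*h + h = ((4*(1/(2*h)))²*v)*h + h = ((2/h)²*v)*h + h = ((4/h²)*v)*h + h = (4*v/h²)*h + h = 4*v/h + h = h + 4*v/h)
67 - c(-60, 40) = 67 - (40 + 4*(-60)/40) = 67 - (40 + 4*(-60)*(1/40)) = 67 - (40 - 6) = 67 - 1*34 = 67 - 34 = 33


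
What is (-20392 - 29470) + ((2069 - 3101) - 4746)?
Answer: -55640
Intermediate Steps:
(-20392 - 29470) + ((2069 - 3101) - 4746) = -49862 + (-1032 - 4746) = -49862 - 5778 = -55640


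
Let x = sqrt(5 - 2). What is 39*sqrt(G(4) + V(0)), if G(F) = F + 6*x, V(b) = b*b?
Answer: 39*sqrt(4 + 6*sqrt(3)) ≈ 147.96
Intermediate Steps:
x = sqrt(3) ≈ 1.7320
V(b) = b**2
G(F) = F + 6*sqrt(3)
39*sqrt(G(4) + V(0)) = 39*sqrt((4 + 6*sqrt(3)) + 0**2) = 39*sqrt((4 + 6*sqrt(3)) + 0) = 39*sqrt(4 + 6*sqrt(3))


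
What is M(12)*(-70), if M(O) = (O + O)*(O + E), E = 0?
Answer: -20160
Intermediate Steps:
M(O) = 2*O² (M(O) = (O + O)*(O + 0) = (2*O)*O = 2*O²)
M(12)*(-70) = (2*12²)*(-70) = (2*144)*(-70) = 288*(-70) = -20160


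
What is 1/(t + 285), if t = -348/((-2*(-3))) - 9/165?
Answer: 55/12482 ≈ 0.0044063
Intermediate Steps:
t = -3193/55 (t = -348/6 - 9*1/165 = -348*⅙ - 3/55 = -58 - 3/55 = -3193/55 ≈ -58.055)
1/(t + 285) = 1/(-3193/55 + 285) = 1/(12482/55) = 55/12482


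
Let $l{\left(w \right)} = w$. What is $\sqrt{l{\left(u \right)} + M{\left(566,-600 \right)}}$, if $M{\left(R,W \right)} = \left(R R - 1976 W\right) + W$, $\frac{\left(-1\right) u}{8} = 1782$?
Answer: $10 \sqrt{14911} \approx 1221.1$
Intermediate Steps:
$u = -14256$ ($u = \left(-8\right) 1782 = -14256$)
$M{\left(R,W \right)} = R^{2} - 1975 W$ ($M{\left(R,W \right)} = \left(R^{2} - 1976 W\right) + W = R^{2} - 1975 W$)
$\sqrt{l{\left(u \right)} + M{\left(566,-600 \right)}} = \sqrt{-14256 + \left(566^{2} - -1185000\right)} = \sqrt{-14256 + \left(320356 + 1185000\right)} = \sqrt{-14256 + 1505356} = \sqrt{1491100} = 10 \sqrt{14911}$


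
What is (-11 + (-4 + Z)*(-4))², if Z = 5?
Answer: 225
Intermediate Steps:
(-11 + (-4 + Z)*(-4))² = (-11 + (-4 + 5)*(-4))² = (-11 + 1*(-4))² = (-11 - 4)² = (-15)² = 225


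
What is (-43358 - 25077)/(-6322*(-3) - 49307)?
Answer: 68435/30341 ≈ 2.2555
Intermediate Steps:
(-43358 - 25077)/(-6322*(-3) - 49307) = -68435/(18966 - 49307) = -68435/(-30341) = -68435*(-1/30341) = 68435/30341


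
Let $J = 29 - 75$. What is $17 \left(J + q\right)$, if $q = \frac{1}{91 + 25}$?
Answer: $- \frac{90695}{116} \approx -781.85$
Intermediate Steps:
$J = -46$
$q = \frac{1}{116} \approx 0.0086207$
$17 \left(J + q\right) = 17 \left(-46 + \frac{1}{116}\right) = 17 \left(- \frac{5335}{116}\right) = - \frac{90695}{116}$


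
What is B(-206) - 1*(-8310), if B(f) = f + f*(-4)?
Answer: 8928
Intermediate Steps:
B(f) = -3*f (B(f) = f - 4*f = -3*f)
B(-206) - 1*(-8310) = -3*(-206) - 1*(-8310) = 618 + 8310 = 8928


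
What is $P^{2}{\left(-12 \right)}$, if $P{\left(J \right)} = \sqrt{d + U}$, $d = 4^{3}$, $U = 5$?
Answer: $69$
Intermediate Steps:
$d = 64$
$P{\left(J \right)} = \sqrt{69}$ ($P{\left(J \right)} = \sqrt{64 + 5} = \sqrt{69}$)
$P^{2}{\left(-12 \right)} = \left(\sqrt{69}\right)^{2} = 69$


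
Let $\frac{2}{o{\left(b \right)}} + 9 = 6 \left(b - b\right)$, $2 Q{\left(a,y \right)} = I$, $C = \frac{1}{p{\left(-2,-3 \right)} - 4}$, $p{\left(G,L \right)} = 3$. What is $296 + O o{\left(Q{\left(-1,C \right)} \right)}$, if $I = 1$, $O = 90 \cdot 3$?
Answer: $236$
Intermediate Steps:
$O = 270$
$C = -1$ ($C = \frac{1}{3 - 4} = \frac{1}{-1} = -1$)
$Q{\left(a,y \right)} = \frac{1}{2}$ ($Q{\left(a,y \right)} = \frac{1}{2} \cdot 1 = \frac{1}{2}$)
$o{\left(b \right)} = - \frac{2}{9}$ ($o{\left(b \right)} = \frac{2}{-9 + 6 \left(b - b\right)} = \frac{2}{-9 + 6 \cdot 0} = \frac{2}{-9 + 0} = \frac{2}{-9} = 2 \left(- \frac{1}{9}\right) = - \frac{2}{9}$)
$296 + O o{\left(Q{\left(-1,C \right)} \right)} = 296 + 270 \left(- \frac{2}{9}\right) = 296 - 60 = 236$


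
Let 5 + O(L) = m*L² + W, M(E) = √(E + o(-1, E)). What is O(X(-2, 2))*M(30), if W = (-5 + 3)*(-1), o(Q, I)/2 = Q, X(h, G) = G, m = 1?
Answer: 2*√7 ≈ 5.2915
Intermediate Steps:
o(Q, I) = 2*Q
M(E) = √(-2 + E) (M(E) = √(E + 2*(-1)) = √(E - 2) = √(-2 + E))
W = 2 (W = -2*(-1) = 2)
O(L) = -3 + L² (O(L) = -5 + (1*L² + 2) = -5 + (L² + 2) = -5 + (2 + L²) = -3 + L²)
O(X(-2, 2))*M(30) = (-3 + 2²)*√(-2 + 30) = (-3 + 4)*√28 = 1*(2*√7) = 2*√7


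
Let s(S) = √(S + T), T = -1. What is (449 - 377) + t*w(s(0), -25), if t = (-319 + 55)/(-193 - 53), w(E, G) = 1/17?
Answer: 50228/697 ≈ 72.063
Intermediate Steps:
s(S) = √(-1 + S) (s(S) = √(S - 1) = √(-1 + S))
w(E, G) = 1/17
t = 44/41 (t = -264/(-246) = -264*(-1/246) = 44/41 ≈ 1.0732)
(449 - 377) + t*w(s(0), -25) = (449 - 377) + (44/41)*(1/17) = 72 + 44/697 = 50228/697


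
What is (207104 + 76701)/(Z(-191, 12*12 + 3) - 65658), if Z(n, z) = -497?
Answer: -56761/13231 ≈ -4.2900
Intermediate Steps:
(207104 + 76701)/(Z(-191, 12*12 + 3) - 65658) = (207104 + 76701)/(-497 - 65658) = 283805/(-66155) = 283805*(-1/66155) = -56761/13231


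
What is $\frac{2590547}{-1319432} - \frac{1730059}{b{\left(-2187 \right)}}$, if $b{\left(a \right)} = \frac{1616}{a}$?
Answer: $\frac{624031278783163}{266525264} \approx 2.3414 \cdot 10^{6}$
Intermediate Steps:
$\frac{2590547}{-1319432} - \frac{1730059}{b{\left(-2187 \right)}} = \frac{2590547}{-1319432} - \frac{1730059}{1616 \frac{1}{-2187}} = 2590547 \left(- \frac{1}{1319432}\right) - \frac{1730059}{1616 \left(- \frac{1}{2187}\right)} = - \frac{2590547}{1319432} - \frac{1730059}{- \frac{1616}{2187}} = - \frac{2590547}{1319432} - - \frac{3783639033}{1616} = - \frac{2590547}{1319432} + \frac{3783639033}{1616} = \frac{624031278783163}{266525264}$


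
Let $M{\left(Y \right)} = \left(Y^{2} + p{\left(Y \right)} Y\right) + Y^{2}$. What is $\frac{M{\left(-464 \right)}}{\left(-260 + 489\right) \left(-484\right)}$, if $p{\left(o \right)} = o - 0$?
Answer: $- \frac{161472}{27709} \approx -5.8274$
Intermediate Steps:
$p{\left(o \right)} = o$ ($p{\left(o \right)} = o + 0 = o$)
$M{\left(Y \right)} = 3 Y^{2}$ ($M{\left(Y \right)} = \left(Y^{2} + Y Y\right) + Y^{2} = \left(Y^{2} + Y^{2}\right) + Y^{2} = 2 Y^{2} + Y^{2} = 3 Y^{2}$)
$\frac{M{\left(-464 \right)}}{\left(-260 + 489\right) \left(-484\right)} = \frac{3 \left(-464\right)^{2}}{\left(-260 + 489\right) \left(-484\right)} = \frac{3 \cdot 215296}{229 \left(-484\right)} = \frac{645888}{-110836} = 645888 \left(- \frac{1}{110836}\right) = - \frac{161472}{27709}$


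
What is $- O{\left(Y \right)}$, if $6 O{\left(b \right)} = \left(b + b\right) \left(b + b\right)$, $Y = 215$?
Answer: $- \frac{92450}{3} \approx -30817.0$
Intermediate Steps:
$O{\left(b \right)} = \frac{2 b^{2}}{3}$ ($O{\left(b \right)} = \frac{\left(b + b\right) \left(b + b\right)}{6} = \frac{2 b 2 b}{6} = \frac{4 b^{2}}{6} = \frac{2 b^{2}}{3}$)
$- O{\left(Y \right)} = - \frac{2 \cdot 215^{2}}{3} = - \frac{2 \cdot 46225}{3} = \left(-1\right) \frac{92450}{3} = - \frac{92450}{3}$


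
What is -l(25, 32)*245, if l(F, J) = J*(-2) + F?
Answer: 9555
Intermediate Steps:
l(F, J) = F - 2*J (l(F, J) = -2*J + F = F - 2*J)
-l(25, 32)*245 = -(25 - 2*32)*245 = -(25 - 64)*245 = -(-39)*245 = -1*(-9555) = 9555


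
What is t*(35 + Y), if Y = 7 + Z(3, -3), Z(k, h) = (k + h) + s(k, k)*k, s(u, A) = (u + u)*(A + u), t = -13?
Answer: -1950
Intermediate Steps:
s(u, A) = 2*u*(A + u) (s(u, A) = (2*u)*(A + u) = 2*u*(A + u))
Z(k, h) = h + k + 4*k³ (Z(k, h) = (k + h) + (2*k*(k + k))*k = (h + k) + (2*k*(2*k))*k = (h + k) + (4*k²)*k = (h + k) + 4*k³ = h + k + 4*k³)
Y = 115 (Y = 7 + (-3 + 3 + 4*3³) = 7 + (-3 + 3 + 4*27) = 7 + (-3 + 3 + 108) = 7 + 108 = 115)
t*(35 + Y) = -13*(35 + 115) = -13*150 = -1950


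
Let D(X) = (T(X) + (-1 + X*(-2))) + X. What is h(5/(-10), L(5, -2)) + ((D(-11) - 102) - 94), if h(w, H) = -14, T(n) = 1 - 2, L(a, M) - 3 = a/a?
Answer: -201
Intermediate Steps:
L(a, M) = 4 (L(a, M) = 3 + a/a = 3 + 1 = 4)
T(n) = -1
D(X) = -2 - X (D(X) = (-1 + (-1 + X*(-2))) + X = (-1 + (-1 - 2*X)) + X = (-2 - 2*X) + X = -2 - X)
h(5/(-10), L(5, -2)) + ((D(-11) - 102) - 94) = -14 + (((-2 - 1*(-11)) - 102) - 94) = -14 + (((-2 + 11) - 102) - 94) = -14 + ((9 - 102) - 94) = -14 + (-93 - 94) = -14 - 187 = -201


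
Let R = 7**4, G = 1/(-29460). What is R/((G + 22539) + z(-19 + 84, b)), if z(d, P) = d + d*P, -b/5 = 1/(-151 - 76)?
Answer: 2293785060/21596002279 ≈ 0.10621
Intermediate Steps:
b = 5/227 (b = -5/(-151 - 76) = -5/(-227) = -5*(-1/227) = 5/227 ≈ 0.022026)
z(d, P) = d + P*d
G = -1/29460 ≈ -3.3944e-5
R = 2401
R/((G + 22539) + z(-19 + 84, b)) = 2401/((-1/29460 + 22539) + (-19 + 84)*(1 + 5/227)) = 2401/(663998939/29460 + 65*(232/227)) = 2401/(663998939/29460 + 15080/227) = 2401/(151172015953/6687420) = 2401*(6687420/151172015953) = 2293785060/21596002279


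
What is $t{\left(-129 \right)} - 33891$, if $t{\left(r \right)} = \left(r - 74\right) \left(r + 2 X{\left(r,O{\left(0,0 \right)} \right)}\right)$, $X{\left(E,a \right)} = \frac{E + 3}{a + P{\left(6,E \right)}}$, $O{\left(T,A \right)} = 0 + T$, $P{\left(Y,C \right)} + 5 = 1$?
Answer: $-20493$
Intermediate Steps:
$P{\left(Y,C \right)} = -4$ ($P{\left(Y,C \right)} = -5 + 1 = -4$)
$O{\left(T,A \right)} = T$
$X{\left(E,a \right)} = \frac{3 + E}{-4 + a}$ ($X{\left(E,a \right)} = \frac{E + 3}{a - 4} = \frac{3 + E}{-4 + a}$)
$t{\left(r \right)} = \left(-74 + r\right) \left(- \frac{3}{2} + \frac{r}{2}\right)$ ($t{\left(r \right)} = \left(r - 74\right) \left(r + 2 \frac{3 + r}{-4 + 0}\right) = \left(-74 + r\right) \left(r + 2 \frac{3 + r}{-4}\right) = \left(-74 + r\right) \left(r + 2 \left(- \frac{3 + r}{4}\right)\right) = \left(-74 + r\right) \left(r + 2 \left(- \frac{3}{4} - \frac{r}{4}\right)\right) = \left(-74 + r\right) \left(r - \left(\frac{3}{2} + \frac{r}{2}\right)\right) = \left(-74 + r\right) \left(- \frac{3}{2} + \frac{r}{2}\right)$)
$t{\left(-129 \right)} - 33891 = \left(111 + \frac{\left(-129\right)^{2}}{2} - - \frac{9933}{2}\right) - 33891 = \left(111 + \frac{1}{2} \cdot 16641 + \frac{9933}{2}\right) - 33891 = \left(111 + \frac{16641}{2} + \frac{9933}{2}\right) - 33891 = 13398 - 33891 = -20493$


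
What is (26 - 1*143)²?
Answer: 13689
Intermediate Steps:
(26 - 1*143)² = (26 - 143)² = (-117)² = 13689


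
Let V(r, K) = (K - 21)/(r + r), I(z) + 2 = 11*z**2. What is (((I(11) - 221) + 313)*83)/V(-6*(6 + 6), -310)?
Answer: 16983792/331 ≈ 51311.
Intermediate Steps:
I(z) = -2 + 11*z**2
V(r, K) = (-21 + K)/(2*r) (V(r, K) = (-21 + K)/((2*r)) = (-21 + K)*(1/(2*r)) = (-21 + K)/(2*r))
(((I(11) - 221) + 313)*83)/V(-6*(6 + 6), -310) = ((((-2 + 11*11**2) - 221) + 313)*83)/(((-21 - 310)/(2*((-6*(6 + 6)))))) = ((((-2 + 11*121) - 221) + 313)*83)/(((1/2)*(-331)/(-6*12))) = ((((-2 + 1331) - 221) + 313)*83)/(((1/2)*(-331)/(-72))) = (((1329 - 221) + 313)*83)/(((1/2)*(-1/72)*(-331))) = ((1108 + 313)*83)/(331/144) = (1421*83)*(144/331) = 117943*(144/331) = 16983792/331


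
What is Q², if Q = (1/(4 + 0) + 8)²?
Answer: 1185921/256 ≈ 4632.5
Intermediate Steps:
Q = 1089/16 (Q = (1/4 + 8)² = (¼ + 8)² = (33/4)² = 1089/16 ≈ 68.063)
Q² = (1089/16)² = 1185921/256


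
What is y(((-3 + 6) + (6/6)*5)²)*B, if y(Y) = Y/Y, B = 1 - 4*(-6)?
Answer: 25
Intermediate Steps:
B = 25 (B = 1 + 24 = 25)
y(Y) = 1
y(((-3 + 6) + (6/6)*5)²)*B = 1*25 = 25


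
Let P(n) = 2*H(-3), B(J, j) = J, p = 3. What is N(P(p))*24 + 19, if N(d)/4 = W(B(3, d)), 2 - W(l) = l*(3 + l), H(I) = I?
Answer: -1517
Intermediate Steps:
P(n) = -6 (P(n) = 2*(-3) = -6)
W(l) = 2 - l*(3 + l)
N(d) = -64 (N(d) = 4*(2 - 1*3**2 - 3*3) = 4*(2 - 1*9 - 9) = 4*(2 - 9 - 9) = 4*(-16) = -64)
N(P(p))*24 + 19 = -64*24 + 19 = -1536 + 19 = -1517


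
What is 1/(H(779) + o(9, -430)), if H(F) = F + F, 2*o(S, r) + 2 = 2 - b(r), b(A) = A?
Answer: 1/1773 ≈ 0.00056402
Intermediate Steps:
o(S, r) = -r/2 (o(S, r) = -1 + (2 - r)/2 = -1 + (1 - r/2) = -r/2)
H(F) = 2*F
1/(H(779) + o(9, -430)) = 1/(2*779 - ½*(-430)) = 1/(1558 + 215) = 1/1773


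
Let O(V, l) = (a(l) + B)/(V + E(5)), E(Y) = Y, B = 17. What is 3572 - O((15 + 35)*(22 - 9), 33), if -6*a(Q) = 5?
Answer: 14037863/3930 ≈ 3572.0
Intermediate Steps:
a(Q) = -5/6 (a(Q) = -1/6*5 = -5/6)
O(V, l) = 97/(6*(5 + V)) (O(V, l) = (-5/6 + 17)/(V + 5) = 97/(6*(5 + V)))
3572 - O((15 + 35)*(22 - 9), 33) = 3572 - 97/(6*(5 + (15 + 35)*(22 - 9))) = 3572 - 97/(6*(5 + 50*13)) = 3572 - 97/(6*(5 + 650)) = 3572 - 97/(6*655) = 3572 - 1*97/3930 = 3572 - 97/3930 = 14037863/3930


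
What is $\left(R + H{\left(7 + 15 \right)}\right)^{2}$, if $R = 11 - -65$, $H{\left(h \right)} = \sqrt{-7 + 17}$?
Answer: $\left(76 + \sqrt{10}\right)^{2} \approx 6266.7$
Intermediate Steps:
$H{\left(h \right)} = \sqrt{10}$
$R = 76$ ($R = 11 + 65 = 76$)
$\left(R + H{\left(7 + 15 \right)}\right)^{2} = \left(76 + \sqrt{10}\right)^{2}$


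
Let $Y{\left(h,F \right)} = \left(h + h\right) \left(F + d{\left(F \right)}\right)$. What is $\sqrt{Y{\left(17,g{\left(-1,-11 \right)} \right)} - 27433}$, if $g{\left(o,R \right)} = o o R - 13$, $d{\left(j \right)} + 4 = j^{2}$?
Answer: $i \sqrt{8801} \approx 93.814 i$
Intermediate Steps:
$d{\left(j \right)} = -4 + j^{2}$
$g{\left(o,R \right)} = -13 + R o^{2}$ ($g{\left(o,R \right)} = o^{2} R - 13 = R o^{2} - 13 = -13 + R o^{2}$)
$Y{\left(h,F \right)} = 2 h \left(-4 + F + F^{2}\right)$ ($Y{\left(h,F \right)} = \left(h + h\right) \left(F + \left(-4 + F^{2}\right)\right) = 2 h \left(-4 + F + F^{2}\right)$)
$\sqrt{Y{\left(17,g{\left(-1,-11 \right)} \right)} - 27433} = \sqrt{2 \cdot 17 \left(-4 - \left(13 + 11 \left(-1\right)^{2}\right) + \left(-13 - 11 \left(-1\right)^{2}\right)^{2}\right) - 27433} = \sqrt{2 \cdot 17 \left(-4 - 24 + \left(-13 - 11\right)^{2}\right) - 27433} = \sqrt{2 \cdot 17 \left(-4 - 24 + \left(-24\right)^{2}\right) - 27433} = \sqrt{2 \cdot 17 \left(-4 - 24 + 576\right) - 27433} = \sqrt{2 \cdot 17 \cdot 548 - 27433} = \sqrt{18632 - 27433} = \sqrt{-8801} = i \sqrt{8801}$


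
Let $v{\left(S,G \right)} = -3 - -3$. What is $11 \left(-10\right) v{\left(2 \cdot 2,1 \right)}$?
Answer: $0$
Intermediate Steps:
$v{\left(S,G \right)} = 0$ ($v{\left(S,G \right)} = -3 + 3 = 0$)
$11 \left(-10\right) v{\left(2 \cdot 2,1 \right)} = 11 \left(-10\right) 0 = \left(-110\right) 0 = 0$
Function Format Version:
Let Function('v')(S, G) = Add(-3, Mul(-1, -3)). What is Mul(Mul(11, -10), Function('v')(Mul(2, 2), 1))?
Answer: 0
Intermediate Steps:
Function('v')(S, G) = 0 (Function('v')(S, G) = Add(-3, 3) = 0)
Mul(Mul(11, -10), Function('v')(Mul(2, 2), 1)) = Mul(Mul(11, -10), 0) = Mul(-110, 0) = 0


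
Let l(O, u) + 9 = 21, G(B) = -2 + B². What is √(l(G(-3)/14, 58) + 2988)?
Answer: 10*√30 ≈ 54.772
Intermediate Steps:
l(O, u) = 12 (l(O, u) = -9 + 21 = 12)
√(l(G(-3)/14, 58) + 2988) = √(12 + 2988) = √3000 = 10*√30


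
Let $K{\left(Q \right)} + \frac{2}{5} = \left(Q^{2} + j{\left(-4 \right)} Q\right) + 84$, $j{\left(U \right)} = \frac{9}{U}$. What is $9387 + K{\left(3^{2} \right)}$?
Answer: $\frac{190627}{20} \approx 9531.3$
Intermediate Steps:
$K{\left(Q \right)} = \frac{418}{5} + Q^{2} - \frac{9 Q}{4}$ ($K{\left(Q \right)} = - \frac{2}{5} + \left(\left(Q^{2} + \frac{9}{-4} Q\right) + 84\right) = - \frac{2}{5} + \left(\left(Q^{2} + 9 \left(- \frac{1}{4}\right) Q\right) + 84\right) = - \frac{2}{5} + \left(\left(Q^{2} - \frac{9 Q}{4}\right) + 84\right) = - \frac{2}{5} + \left(84 + Q^{2} - \frac{9 Q}{4}\right) = \frac{418}{5} + Q^{2} - \frac{9 Q}{4}$)
$9387 + K{\left(3^{2} \right)} = 9387 + \left(\frac{418}{5} + \left(3^{2}\right)^{2} - \frac{9 \cdot 3^{2}}{4}\right) = 9387 + \left(\frac{418}{5} + 9^{2} - \frac{81}{4}\right) = 9387 + \left(\frac{418}{5} + 81 - \frac{81}{4}\right) = 9387 + \frac{2887}{20} = \frac{190627}{20}$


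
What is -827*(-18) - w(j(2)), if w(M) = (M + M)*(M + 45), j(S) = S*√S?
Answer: 14870 - 180*√2 ≈ 14615.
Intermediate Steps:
j(S) = S^(3/2)
w(M) = 2*M*(45 + M) (w(M) = (2*M)*(45 + M) = 2*M*(45 + M))
-827*(-18) - w(j(2)) = -827*(-18) - 2*2^(3/2)*(45 + 2^(3/2)) = 14886 - 2*2*√2*(45 + 2*√2) = 14886 - 4*√2*(45 + 2*√2)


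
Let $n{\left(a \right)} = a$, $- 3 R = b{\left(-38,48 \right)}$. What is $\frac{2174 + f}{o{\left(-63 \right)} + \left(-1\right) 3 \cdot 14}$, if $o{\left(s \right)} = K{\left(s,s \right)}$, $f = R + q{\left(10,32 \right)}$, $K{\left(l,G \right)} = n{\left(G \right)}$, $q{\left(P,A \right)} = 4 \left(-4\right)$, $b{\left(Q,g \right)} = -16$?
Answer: $- \frac{1298}{63} \approx -20.603$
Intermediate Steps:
$R = \frac{16}{3}$ ($R = \left(- \frac{1}{3}\right) \left(-16\right) = \frac{16}{3} \approx 5.3333$)
$q{\left(P,A \right)} = -16$
$K{\left(l,G \right)} = G$
$f = - \frac{32}{3}$ ($f = \frac{16}{3} - 16 = - \frac{32}{3} \approx -10.667$)
$o{\left(s \right)} = s$
$\frac{2174 + f}{o{\left(-63 \right)} + \left(-1\right) 3 \cdot 14} = \frac{2174 - \frac{32}{3}}{-63 + \left(-1\right) 3 \cdot 14} = \frac{6490}{3 \left(-63 - 42\right)} = \frac{6490}{3 \left(-105\right)} = \frac{6490}{3} \left(- \frac{1}{105}\right) = - \frac{1298}{63}$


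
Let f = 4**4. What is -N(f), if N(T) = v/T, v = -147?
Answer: 147/256 ≈ 0.57422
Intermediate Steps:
f = 256
N(T) = -147/T
-N(f) = -(-147)/256 = -1*(-147/256) = 147/256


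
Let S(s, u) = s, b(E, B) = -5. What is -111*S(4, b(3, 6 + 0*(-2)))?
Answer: -444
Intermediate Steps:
-111*S(4, b(3, 6 + 0*(-2))) = -111*4 = -444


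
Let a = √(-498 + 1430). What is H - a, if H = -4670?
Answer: -4670 - 2*√233 ≈ -4700.5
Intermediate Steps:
a = 2*√233 (a = √932 = 2*√233 ≈ 30.529)
H - a = -4670 - 2*√233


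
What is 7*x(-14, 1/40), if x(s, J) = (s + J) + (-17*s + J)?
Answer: 31367/20 ≈ 1568.3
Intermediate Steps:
x(s, J) = -16*s + 2*J (x(s, J) = (J + s) + (J - 17*s) = -16*s + 2*J)
7*x(-14, 1/40) = 7*(-16*(-14) + 2/40) = 7*(224 + 2*(1/40)) = 7*(224 + 1/20) = 7*(4481/20) = 31367/20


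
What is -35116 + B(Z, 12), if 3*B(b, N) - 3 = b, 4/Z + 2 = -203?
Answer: -21595729/615 ≈ -35115.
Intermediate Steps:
Z = -4/205 (Z = 4/(-2 - 203) = 4/(-205) = 4*(-1/205) = -4/205 ≈ -0.019512)
B(b, N) = 1 + b/3
-35116 + B(Z, 12) = -35116 + (1 + (⅓)*(-4/205)) = -35116 + (1 - 4/615) = -35116 + 611/615 = -21595729/615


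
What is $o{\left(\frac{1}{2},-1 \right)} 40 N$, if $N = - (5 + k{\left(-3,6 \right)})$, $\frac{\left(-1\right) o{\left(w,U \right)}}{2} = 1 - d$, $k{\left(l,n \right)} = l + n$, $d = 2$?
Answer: $-640$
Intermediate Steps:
$o{\left(w,U \right)} = 2$ ($o{\left(w,U \right)} = - 2 \left(1 - 2\right) = \left(-2\right) \left(-1\right) = 2$)
$N = -8$ ($N = - (5 + \left(-3 + 6\right)) = - (5 + 3) = \left(-1\right) 8 = -8$)
$o{\left(\frac{1}{2},-1 \right)} 40 N = 2 \cdot 40 \left(-8\right) = 80 \left(-8\right) = -640$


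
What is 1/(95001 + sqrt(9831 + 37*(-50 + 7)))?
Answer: 95001/9025181761 - 4*sqrt(515)/9025181761 ≈ 1.0516e-5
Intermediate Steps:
1/(95001 + sqrt(9831 + 37*(-50 + 7))) = 1/(95001 + sqrt(9831 + 37*(-43))) = 1/(95001 + sqrt(9831 - 1591)) = 1/(95001 + sqrt(8240)) = 1/(95001 + 4*sqrt(515))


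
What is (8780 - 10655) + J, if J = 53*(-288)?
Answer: -17139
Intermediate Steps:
J = -15264
(8780 - 10655) + J = (8780 - 10655) - 15264 = -1875 - 15264 = -17139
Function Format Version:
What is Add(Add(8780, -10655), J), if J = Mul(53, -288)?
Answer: -17139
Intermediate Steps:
J = -15264
Add(Add(8780, -10655), J) = Add(Add(8780, -10655), -15264) = Add(-1875, -15264) = -17139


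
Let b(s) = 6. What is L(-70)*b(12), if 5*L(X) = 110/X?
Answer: -66/35 ≈ -1.8857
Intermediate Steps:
L(X) = 22/X (L(X) = (110/X)/5 = 22/X)
L(-70)*b(12) = (22/(-70))*6 = (22*(-1/70))*6 = -11/35*6 = -66/35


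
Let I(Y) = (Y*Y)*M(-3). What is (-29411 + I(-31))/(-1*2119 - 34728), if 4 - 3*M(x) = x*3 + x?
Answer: 72857/110541 ≈ 0.65909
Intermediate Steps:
M(x) = 4/3 - 4*x/3 (M(x) = 4/3 - (x*3 + x)/3 = 4/3 - (3*x + x)/3 = 4/3 - 4*x/3)
I(Y) = 16*Y²/3 (I(Y) = (Y*Y)*(4/3 - 4/3*(-3)) = Y²*(4/3 + 4) = Y²*(16/3) = 16*Y²/3)
(-29411 + I(-31))/(-1*2119 - 34728) = (-29411 + (16/3)*(-31)²)/(-1*2119 - 34728) = (-29411 + (16/3)*961)/(-2119 - 34728) = (-29411 + 15376/3)/(-36847) = -72857/3*(-1/36847) = 72857/110541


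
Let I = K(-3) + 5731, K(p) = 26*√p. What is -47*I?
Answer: -269357 - 1222*I*√3 ≈ -2.6936e+5 - 2116.6*I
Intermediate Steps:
I = 5731 + 26*I*√3 (I = 26*√(-3) + 5731 = 26*(I*√3) + 5731 = 26*I*√3 + 5731 = 5731 + 26*I*√3 ≈ 5731.0 + 45.033*I)
-47*I = -47*(5731 + 26*I*√3) = -269357 - 1222*I*√3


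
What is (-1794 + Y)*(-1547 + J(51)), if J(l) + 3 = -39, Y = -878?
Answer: 4245808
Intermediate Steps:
J(l) = -42 (J(l) = -3 - 39 = -42)
(-1794 + Y)*(-1547 + J(51)) = (-1794 - 878)*(-1547 - 42) = -2672*(-1589) = 4245808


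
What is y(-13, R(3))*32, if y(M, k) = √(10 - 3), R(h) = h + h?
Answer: 32*√7 ≈ 84.664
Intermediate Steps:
R(h) = 2*h
y(M, k) = √7
y(-13, R(3))*32 = √7*32 = 32*√7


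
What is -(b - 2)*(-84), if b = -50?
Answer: -4368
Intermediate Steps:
-(b - 2)*(-84) = -(-50 - 2)*(-84) = -1*(-52)*(-84) = 52*(-84) = -4368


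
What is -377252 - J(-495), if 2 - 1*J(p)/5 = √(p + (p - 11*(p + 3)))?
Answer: -377262 + 5*√4422 ≈ -3.7693e+5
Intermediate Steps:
J(p) = 10 - 5*√(-33 - 9*p) (J(p) = 10 - 5*√(p + (p - 11*(p + 3))) = 10 - 5*√(p + (p - 11*(3 + p))) = 10 - 5*√(p + (p + (-33 - 11*p))) = 10 - 5*√(p + (-33 - 10*p)) = 10 - 5*√(-33 - 9*p))
-377252 - J(-495) = -377252 - (10 - 5*√(-33 - 9*(-495))) = -377252 - (10 - 5*√(-33 + 4455)) = -377252 - (10 - 5*√4422) = -377252 + (-10 + 5*√4422) = -377262 + 5*√4422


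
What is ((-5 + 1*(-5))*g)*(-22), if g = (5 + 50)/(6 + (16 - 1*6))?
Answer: 3025/4 ≈ 756.25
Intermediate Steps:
g = 55/16 (g = 55/(6 + (16 - 6)) = 55/(6 + 10) = 55/16 ≈ 3.4375)
((-5 + 1*(-5))*g)*(-22) = ((-5 + 1*(-5))*(55/16))*(-22) = ((-5 - 5)*(55/16))*(-22) = -10*55/16*(-22) = -275/8*(-22) = 3025/4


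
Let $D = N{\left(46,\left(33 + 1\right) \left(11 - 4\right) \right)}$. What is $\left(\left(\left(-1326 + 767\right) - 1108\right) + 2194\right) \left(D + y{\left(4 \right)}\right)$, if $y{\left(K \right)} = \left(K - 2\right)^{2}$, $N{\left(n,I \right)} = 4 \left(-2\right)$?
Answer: $-2108$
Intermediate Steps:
$N{\left(n,I \right)} = -8$
$D = -8$
$y{\left(K \right)} = \left(-2 + K\right)^{2}$
$\left(\left(\left(-1326 + 767\right) - 1108\right) + 2194\right) \left(D + y{\left(4 \right)}\right) = \left(\left(\left(-1326 + 767\right) - 1108\right) + 2194\right) \left(-8 + \left(-2 + 4\right)^{2}\right) = \left(\left(-559 - 1108\right) + 2194\right) \left(-8 + 2^{2}\right) = \left(-1667 + 2194\right) \left(-8 + 4\right) = 527 \left(-4\right) = -2108$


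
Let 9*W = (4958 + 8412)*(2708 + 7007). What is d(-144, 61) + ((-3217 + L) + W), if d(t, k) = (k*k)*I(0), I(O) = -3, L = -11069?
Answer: 129660509/9 ≈ 1.4407e+7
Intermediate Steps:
W = 129889550/9 (W = ((4958 + 8412)*(2708 + 7007))/9 = (13370*9715)/9 = (1/9)*129889550 = 129889550/9 ≈ 1.4432e+7)
d(t, k) = -3*k**2 (d(t, k) = (k*k)*(-3) = k**2*(-3) = -3*k**2)
d(-144, 61) + ((-3217 + L) + W) = -3*61**2 + ((-3217 - 11069) + 129889550/9) = -3*3721 + (-14286 + 129889550/9) = -11163 + 129760976/9 = 129660509/9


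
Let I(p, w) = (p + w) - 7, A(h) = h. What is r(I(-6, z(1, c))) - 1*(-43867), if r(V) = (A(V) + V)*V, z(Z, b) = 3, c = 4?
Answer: 44067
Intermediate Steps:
I(p, w) = -7 + p + w
r(V) = 2*V² (r(V) = (V + V)*V = (2*V)*V = 2*V²)
r(I(-6, z(1, c))) - 1*(-43867) = 2*(-7 - 6 + 3)² - 1*(-43867) = 2*(-10)² + 43867 = 2*100 + 43867 = 200 + 43867 = 44067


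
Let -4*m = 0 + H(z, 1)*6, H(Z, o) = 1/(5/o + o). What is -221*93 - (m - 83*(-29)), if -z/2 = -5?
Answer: -91839/4 ≈ -22960.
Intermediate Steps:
z = 10 (z = -2*(-5) = 10)
H(Z, o) = 1/(o + 5/o)
m = -¼ (m = -(0 + (1/(5 + 1²))*6)/4 = -(0 + (1/(5 + 1))*6)/4 = -(0 + (1/6)*6)/4 = -(0 + (1*(⅙))*6)/4 = -(0 + (⅙)*6)/4 = -(0 + 1)/4 = -¼*1 = -¼ ≈ -0.25000)
-221*93 - (m - 83*(-29)) = -221*93 - (-¼ - 83*(-29)) = -20553 - (-¼ + 2407) = -20553 - 1*9627/4 = -20553 - 9627/4 = -91839/4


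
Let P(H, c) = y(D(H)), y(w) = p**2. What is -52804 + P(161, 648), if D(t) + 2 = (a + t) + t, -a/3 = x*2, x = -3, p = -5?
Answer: -52779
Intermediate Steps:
a = 18 (a = -(-9)*2 = -3*(-6) = 18)
D(t) = 16 + 2*t (D(t) = -2 + ((18 + t) + t) = -2 + (18 + 2*t) = 16 + 2*t)
y(w) = 25 (y(w) = (-5)**2 = 25)
P(H, c) = 25
-52804 + P(161, 648) = -52804 + 25 = -52779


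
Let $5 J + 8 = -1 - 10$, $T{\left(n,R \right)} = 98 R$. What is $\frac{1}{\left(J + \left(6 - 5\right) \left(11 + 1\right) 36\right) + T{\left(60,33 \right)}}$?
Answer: $\frac{5}{18311} \approx 0.00027306$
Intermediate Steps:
$J = - \frac{19}{5}$ ($J = - \frac{8}{5} + \frac{-1 - 10}{5} = - \frac{8}{5} + \frac{1}{5} \left(-11\right) = - \frac{8}{5} - \frac{11}{5} = - \frac{19}{5} \approx -3.8$)
$\frac{1}{\left(J + \left(6 - 5\right) \left(11 + 1\right) 36\right) + T{\left(60,33 \right)}} = \frac{1}{\left(- \frac{19}{5} + \left(6 - 5\right) \left(11 + 1\right) 36\right) + 98 \cdot 33} = \frac{1}{\left(- \frac{19}{5} + 1 \cdot 12 \cdot 36\right) + 3234} = \frac{1}{\left(- \frac{19}{5} + 12 \cdot 36\right) + 3234} = \frac{1}{\left(- \frac{19}{5} + 432\right) + 3234} = \frac{1}{\frac{2141}{5} + 3234} = \frac{1}{\frac{18311}{5}} = \frac{5}{18311}$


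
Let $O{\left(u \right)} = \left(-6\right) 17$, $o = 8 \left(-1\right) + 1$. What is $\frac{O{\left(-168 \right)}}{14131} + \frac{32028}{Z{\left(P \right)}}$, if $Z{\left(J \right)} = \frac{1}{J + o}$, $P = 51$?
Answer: $\frac{19913857290}{14131} \approx 1.4092 \cdot 10^{6}$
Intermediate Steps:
$o = -7$ ($o = -8 + 1 = -7$)
$O{\left(u \right)} = -102$
$Z{\left(J \right)} = \frac{1}{-7 + J}$ ($Z{\left(J \right)} = \frac{1}{J - 7} = \frac{1}{-7 + J}$)
$\frac{O{\left(-168 \right)}}{14131} + \frac{32028}{Z{\left(P \right)}} = - \frac{102}{14131} + \frac{32028}{\frac{1}{-7 + 51}} = \left(-102\right) \frac{1}{14131} + \frac{32028}{\frac{1}{44}} = - \frac{102}{14131} + 32028 \frac{1}{\frac{1}{44}} = - \frac{102}{14131} + 32028 \cdot 44 = - \frac{102}{14131} + 1409232 = \frac{19913857290}{14131}$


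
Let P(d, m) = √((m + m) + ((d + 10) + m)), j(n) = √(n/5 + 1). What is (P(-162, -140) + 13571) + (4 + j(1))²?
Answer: 67941/5 + 8*√30/5 + 2*I*√143 ≈ 13597.0 + 23.917*I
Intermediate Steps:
j(n) = √(1 + n/5) (j(n) = √(n*(⅕) + 1) = √(n/5 + 1) = √(1 + n/5))
P(d, m) = √(10 + d + 3*m) (P(d, m) = √(2*m + ((10 + d) + m)) = √(2*m + (10 + d + m)) = √(10 + d + 3*m))
(P(-162, -140) + 13571) + (4 + j(1))² = (√(10 - 162 + 3*(-140)) + 13571) + (4 + √(25 + 5*1)/5)² = (√(10 - 162 - 420) + 13571) + (4 + √(25 + 5)/5)² = (√(-572) + 13571) + (4 + √30/5)² = (2*I*√143 + 13571) + (4 + √30/5)² = (13571 + 2*I*√143) + (4 + √30/5)² = 13571 + (4 + √30/5)² + 2*I*√143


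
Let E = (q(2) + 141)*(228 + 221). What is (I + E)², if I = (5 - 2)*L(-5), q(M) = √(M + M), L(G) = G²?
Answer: 4132175524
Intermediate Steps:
q(M) = √2*√M (q(M) = √(2*M) = √2*√M)
I = 75 (I = (5 - 2)*(-5)² = 3*25 = 75)
E = 64207 (E = (√2*√2 + 141)*(228 + 221) = (2 + 141)*449 = 143*449 = 64207)
(I + E)² = (75 + 64207)² = 64282² = 4132175524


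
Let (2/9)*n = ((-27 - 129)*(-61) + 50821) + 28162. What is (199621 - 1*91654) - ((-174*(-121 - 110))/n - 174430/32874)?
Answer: 157062638712922/1454658063 ≈ 1.0797e+5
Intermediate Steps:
n = 796491/2 (n = 9*(((-27 - 129)*(-61) + 50821) + 28162)/2 = 9*((-156*(-61) + 50821) + 28162)/2 = 9*((9516 + 50821) + 28162)/2 = 9*(60337 + 28162)/2 = (9/2)*88499 = 796491/2 ≈ 3.9825e+5)
(199621 - 1*91654) - ((-174*(-121 - 110))/n - 174430/32874) = (199621 - 1*91654) - ((-174*(-121 - 110))/(796491/2) - 174430/32874) = (199621 - 91654) - (-174*(-231)*(2/796491) - 174430*1/32874) = 107967 - (40194*(2/796491) - 87215/16437) = 107967 - (8932/88499 - 87215/16437) = 107967 - 1*(-7571625001/1454658063) = 107967 + 7571625001/1454658063 = 157062638712922/1454658063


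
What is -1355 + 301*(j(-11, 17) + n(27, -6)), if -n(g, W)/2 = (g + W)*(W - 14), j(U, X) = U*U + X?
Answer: 293023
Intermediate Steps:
j(U, X) = X + U**2 (j(U, X) = U**2 + X = X + U**2)
n(g, W) = -2*(-14 + W)*(W + g) (n(g, W) = -2*(g + W)*(W - 14) = -2*(W + g)*(-14 + W) = -2*(-14 + W)*(W + g))
-1355 + 301*(j(-11, 17) + n(27, -6)) = -1355 + 301*((17 + (-11)**2) + (-2*(-6)**2 + 28*(-6) + 28*27 - 2*(-6)*27)) = -1355 + 301*((17 + 121) + (-2*36 - 168 + 756 + 324)) = -1355 + 301*(138 + (-72 - 168 + 756 + 324)) = -1355 + 301*(138 + 840) = -1355 + 301*978 = -1355 + 294378 = 293023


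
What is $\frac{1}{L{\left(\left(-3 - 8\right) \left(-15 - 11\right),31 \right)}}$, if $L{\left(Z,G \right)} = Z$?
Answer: $\frac{1}{286} \approx 0.0034965$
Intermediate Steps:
$\frac{1}{L{\left(\left(-3 - 8\right) \left(-15 - 11\right),31 \right)}} = \frac{1}{\left(-3 - 8\right) \left(-15 - 11\right)} = \frac{1}{\left(-11\right) \left(-26\right)} = \frac{1}{286}$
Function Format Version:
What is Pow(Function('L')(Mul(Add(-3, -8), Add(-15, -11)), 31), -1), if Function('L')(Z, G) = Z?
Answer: Rational(1, 286) ≈ 0.0034965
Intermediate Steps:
Pow(Function('L')(Mul(Add(-3, -8), Add(-15, -11)), 31), -1) = Pow(Mul(Add(-3, -8), Add(-15, -11)), -1) = Pow(Mul(-11, -26), -1) = Pow(286, -1) = Rational(1, 286)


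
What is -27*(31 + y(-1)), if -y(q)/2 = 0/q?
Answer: -837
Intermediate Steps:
y(q) = 0 (y(q) = -0/q = -2*0 = 0)
-27*(31 + y(-1)) = -27*(31 + 0) = -27*31 = -837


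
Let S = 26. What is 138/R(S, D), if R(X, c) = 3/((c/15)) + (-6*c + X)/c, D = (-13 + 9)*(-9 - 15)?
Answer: -13248/505 ≈ -26.234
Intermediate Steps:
D = 96 (D = -4*(-24) = 96)
R(X, c) = 45/c + (X - 6*c)/c (R(X, c) = 3/((c*(1/15))) + (X - 6*c)/c = 3/((c/15)) + (X - 6*c)/c = 3*(15/c) + (X - 6*c)/c = 45/c + (X - 6*c)/c)
138/R(S, D) = 138/(((45 + 26 - 6*96)/96)) = 138/(((45 + 26 - 576)/96)) = 138/(((1/96)*(-505))) = 138/(-505/96) = 138*(-96/505) = -13248/505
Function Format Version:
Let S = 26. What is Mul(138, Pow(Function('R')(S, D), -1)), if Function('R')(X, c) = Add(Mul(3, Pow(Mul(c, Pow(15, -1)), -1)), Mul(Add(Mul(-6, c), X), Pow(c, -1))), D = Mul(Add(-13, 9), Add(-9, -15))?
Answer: Rational(-13248, 505) ≈ -26.234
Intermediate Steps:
D = 96 (D = Mul(-4, -24) = 96)
Function('R')(X, c) = Add(Mul(45, Pow(c, -1)), Mul(Pow(c, -1), Add(X, Mul(-6, c)))) (Function('R')(X, c) = Add(Mul(3, Pow(Mul(c, Rational(1, 15)), -1)), Mul(Add(X, Mul(-6, c)), Pow(c, -1))) = Add(Mul(3, Pow(Mul(Rational(1, 15), c), -1)), Mul(Pow(c, -1), Add(X, Mul(-6, c)))) = Add(Mul(3, Mul(15, Pow(c, -1))), Mul(Pow(c, -1), Add(X, Mul(-6, c)))) = Add(Mul(45, Pow(c, -1)), Mul(Pow(c, -1), Add(X, Mul(-6, c)))))
Mul(138, Pow(Function('R')(S, D), -1)) = Mul(138, Pow(Mul(Pow(96, -1), Add(45, 26, Mul(-6, 96))), -1)) = Mul(138, Pow(Mul(Rational(1, 96), Add(45, 26, -576)), -1)) = Mul(138, Pow(Mul(Rational(1, 96), -505), -1)) = Mul(138, Pow(Rational(-505, 96), -1)) = Mul(138, Rational(-96, 505)) = Rational(-13248, 505)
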